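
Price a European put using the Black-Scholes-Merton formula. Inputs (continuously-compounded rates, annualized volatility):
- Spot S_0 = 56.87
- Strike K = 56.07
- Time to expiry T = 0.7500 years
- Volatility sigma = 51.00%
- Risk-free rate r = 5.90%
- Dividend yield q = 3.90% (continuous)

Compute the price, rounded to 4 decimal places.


d1 = (ln(S/K) + (r - q + 0.5*sigma^2) * T) / (sigma * sqrt(T)) = 0.28687414
d2 = d1 - sigma * sqrt(T) = -0.15479881
exp(-rT) = 0.95671475; exp(-qT) = 0.97117364
P = K * exp(-rT) * N(-d2) - S_0 * exp(-qT) * N(-d1)
N(-d1) = 0.38710434; N(-d2) = 0.56151004
P = 56.0700 * 0.95671475 * 0.56151004 - 56.8700 * 0.97117364 * 0.38710434 = 8.7411

Answer: Price = 8.7411


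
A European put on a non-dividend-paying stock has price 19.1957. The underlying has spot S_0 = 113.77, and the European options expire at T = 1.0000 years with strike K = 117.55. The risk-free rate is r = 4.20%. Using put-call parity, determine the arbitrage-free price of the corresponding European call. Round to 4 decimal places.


Answer: Call price = 20.2506

Derivation:
Put-call parity: C - P = S_0 * exp(-qT) - K * exp(-rT).
S_0 * exp(-qT) = 113.7700 * 1.00000000 = 113.77000000
K * exp(-rT) = 117.5500 * 0.95886978 = 112.71514271
C = P + S*exp(-qT) - K*exp(-rT)
C = 19.1957 + 113.77000000 - 112.71514271 = 20.2506


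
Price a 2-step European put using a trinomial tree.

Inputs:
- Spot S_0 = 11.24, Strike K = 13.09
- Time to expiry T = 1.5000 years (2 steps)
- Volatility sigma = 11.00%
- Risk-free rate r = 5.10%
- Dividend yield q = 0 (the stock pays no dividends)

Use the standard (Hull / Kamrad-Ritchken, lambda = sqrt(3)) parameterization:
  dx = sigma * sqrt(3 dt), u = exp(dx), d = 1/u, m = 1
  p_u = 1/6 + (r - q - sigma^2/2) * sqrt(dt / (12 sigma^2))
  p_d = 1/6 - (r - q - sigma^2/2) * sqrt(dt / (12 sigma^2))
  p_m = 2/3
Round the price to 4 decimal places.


Answer: Price = V(0,0) = 1.1240

Derivation:
dt = T/N = 0.750000; dx = sigma*sqrt(3*dt) = 0.165000
u = exp(dx) = 1.179393; d = 1/u = 0.847894
p_u = 0.268826, p_m = 0.666667, p_d = 0.064508
Discount per step: exp(-r*dt) = 0.962472
Stock lattice S(k, j) with j the centered position index:
  k=0: S(0,+0) = 11.2400
  k=1: S(1,-1) = 9.5303; S(1,+0) = 11.2400; S(1,+1) = 13.2564
  k=2: S(2,-2) = 8.0807; S(2,-1) = 9.5303; S(2,+0) = 11.2400; S(2,+1) = 13.2564; S(2,+2) = 15.6345
Terminal payoffs V(N, j) = max(K - S_T, 0):
  V(2,-2) = 5.009297; V(2,-1) = 3.559675; V(2,+0) = 1.850000; V(2,+1) = 0.000000; V(2,+2) = 0.000000
Backward induction: V(k, j) = exp(-r*dt) * [p_u * V(k+1, j+1) + p_m * V(k+1, j) + p_d * V(k+1, j-1)]
  V(1,-1) = exp(-r*dt) * [p_u*1.850000 + p_m*3.559675 + p_d*5.009297] = 3.073734
  V(1,+0) = exp(-r*dt) * [p_u*0.000000 + p_m*1.850000 + p_d*3.559675] = 1.408058
  V(1,+1) = exp(-r*dt) * [p_u*0.000000 + p_m*0.000000 + p_d*1.850000] = 0.114860
  V(0,+0) = exp(-r*dt) * [p_u*0.114860 + p_m*1.408058 + p_d*3.073734] = 1.124035


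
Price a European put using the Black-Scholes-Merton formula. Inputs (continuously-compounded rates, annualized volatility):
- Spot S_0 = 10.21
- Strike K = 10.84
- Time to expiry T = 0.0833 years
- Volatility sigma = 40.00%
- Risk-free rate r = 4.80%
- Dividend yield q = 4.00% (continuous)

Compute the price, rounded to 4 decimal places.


d1 = (ln(S/K) + (r - q + 0.5*sigma^2) * T) / (sigma * sqrt(T)) = -0.45514377
d2 = d1 - sigma * sqrt(T) = -0.57059073
exp(-rT) = 0.99600958; exp(-qT) = 0.99667354
P = K * exp(-rT) * N(-d2) - S_0 * exp(-qT) * N(-d1)
N(-d1) = 0.67549710; N(-d2) = 0.71586145
P = 10.8400 * 0.99600958 * 0.71586145 - 10.2100 * 0.99667354 * 0.67549710 = 0.8551

Answer: Price = 0.8551


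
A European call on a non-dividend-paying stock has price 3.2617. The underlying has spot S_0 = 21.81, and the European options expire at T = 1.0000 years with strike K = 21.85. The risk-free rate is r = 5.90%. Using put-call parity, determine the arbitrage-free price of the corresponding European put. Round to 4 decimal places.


Answer: Put price = 2.0498

Derivation:
Put-call parity: C - P = S_0 * exp(-qT) - K * exp(-rT).
S_0 * exp(-qT) = 21.8100 * 1.00000000 = 21.81000000
K * exp(-rT) = 21.8500 * 0.94270677 = 20.59814291
P = C - S*exp(-qT) + K*exp(-rT)
P = 3.2617 - 21.81000000 + 20.59814291 = 2.0498


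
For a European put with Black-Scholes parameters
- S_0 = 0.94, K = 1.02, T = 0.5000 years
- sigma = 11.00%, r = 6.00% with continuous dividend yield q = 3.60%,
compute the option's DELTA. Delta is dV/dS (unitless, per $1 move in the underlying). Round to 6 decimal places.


d1 = -0.8569238221; d2 = -0.9347055681
phi(d1) = 0.2763470566; exp(-qT) = 0.9821610324; exp(-rT) = 0.9704455335
N(-d1) = 0.8042565068
Delta = -exp(-qT) * N(-d1) = -0.9821610324 * 0.8042565068 = -0.789909

Answer: Delta = -0.789909


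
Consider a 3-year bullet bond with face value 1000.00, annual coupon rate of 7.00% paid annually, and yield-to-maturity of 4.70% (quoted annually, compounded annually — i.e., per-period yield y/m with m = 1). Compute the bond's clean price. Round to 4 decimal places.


Coupon per period c = face * coupon_rate / m = 70.000000
Periods per year m = 1; per-period yield y/m = 0.047000
Number of cashflows N = 3
Cashflows (t years, CF_t, discount factor 1/(1+y/m)^(m*t), PV):
  t = 1.0000: CF_t = 70.000000, DF = 0.955110, PV = 66.857689
  t = 2.0000: CF_t = 70.000000, DF = 0.912235, PV = 63.856436
  t = 3.0000: CF_t = 1070.000000, DF = 0.871284, PV = 932.274344
Price P = sum_t PV_t = 1062.988469

Answer: Price = 1062.9885


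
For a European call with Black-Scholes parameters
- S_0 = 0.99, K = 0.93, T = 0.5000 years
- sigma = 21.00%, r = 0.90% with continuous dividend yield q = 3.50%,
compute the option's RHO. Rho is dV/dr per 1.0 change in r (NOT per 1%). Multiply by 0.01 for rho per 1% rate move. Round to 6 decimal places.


Answer: Rho = 0.278801

Derivation:
d1 = 0.4077336428; d2 = 0.2592412187
phi(d1) = 0.3671216939; exp(-qT) = 0.9826522357; exp(-rT) = 0.9955101098
N(d2) = 0.6022754350
Rho = K*T*exp(-rT)*N(d2) = 0.9300 * 0.5000 * 0.9955101098 * 0.6022754350 = 0.278801


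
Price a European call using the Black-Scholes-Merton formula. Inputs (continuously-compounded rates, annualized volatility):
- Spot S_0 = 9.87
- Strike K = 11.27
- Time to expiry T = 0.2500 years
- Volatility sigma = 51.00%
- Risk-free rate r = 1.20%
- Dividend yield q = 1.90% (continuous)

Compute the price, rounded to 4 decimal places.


d1 = (ln(S/K) + (r - q + 0.5*sigma^2) * T) / (sigma * sqrt(T)) = -0.39953716
d2 = d1 - sigma * sqrt(T) = -0.65453716
exp(-rT) = 0.99700450; exp(-qT) = 0.99526126
C = S_0 * exp(-qT) * N(d1) - K * exp(-rT) * N(d2)
N(d1) = 0.34474873; N(d2) = 0.25638290
C = 9.8700 * 0.99526126 * 0.34474873 - 11.2700 * 0.99700450 * 0.25638290 = 0.5058

Answer: Price = 0.5058


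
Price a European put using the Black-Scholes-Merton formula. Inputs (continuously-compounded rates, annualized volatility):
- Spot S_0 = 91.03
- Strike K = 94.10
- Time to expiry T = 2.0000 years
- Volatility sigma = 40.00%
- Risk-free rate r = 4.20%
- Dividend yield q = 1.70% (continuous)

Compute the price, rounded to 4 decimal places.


d1 = (ln(S/K) + (r - q + 0.5*sigma^2) * T) / (sigma * sqrt(T)) = 0.31259613
d2 = d1 - sigma * sqrt(T) = -0.25308929
exp(-rT) = 0.91943126; exp(-qT) = 0.96657150
P = K * exp(-rT) * N(-d2) - S_0 * exp(-qT) * N(-d1)
N(-d1) = 0.37729376; N(-d2) = 0.59990039
P = 94.1000 * 0.91943126 * 0.59990039 - 91.0300 * 0.96657150 * 0.37729376 = 18.7055

Answer: Price = 18.7055


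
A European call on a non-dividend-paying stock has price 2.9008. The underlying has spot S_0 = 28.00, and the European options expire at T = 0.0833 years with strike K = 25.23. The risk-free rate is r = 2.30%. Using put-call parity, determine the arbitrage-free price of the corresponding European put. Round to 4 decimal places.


Answer: Put price = 0.0825

Derivation:
Put-call parity: C - P = S_0 * exp(-qT) - K * exp(-rT).
S_0 * exp(-qT) = 28.0000 * 1.00000000 = 28.00000000
K * exp(-rT) = 25.2300 * 0.99808593 = 25.18170812
P = C - S*exp(-qT) + K*exp(-rT)
P = 2.9008 - 28.00000000 + 25.18170812 = 0.0825


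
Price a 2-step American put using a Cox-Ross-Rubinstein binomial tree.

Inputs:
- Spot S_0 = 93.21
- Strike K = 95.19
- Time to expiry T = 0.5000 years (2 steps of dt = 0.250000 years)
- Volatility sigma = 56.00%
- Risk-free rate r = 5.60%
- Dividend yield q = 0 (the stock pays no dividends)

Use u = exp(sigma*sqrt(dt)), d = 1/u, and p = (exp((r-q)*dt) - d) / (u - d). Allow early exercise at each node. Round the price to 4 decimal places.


Answer: Price = V(0,0) = 13.7678

Derivation:
dt = T/N = 0.250000
u = exp(sigma*sqrt(dt)) = 1.323130; d = 1/u = 0.755784
p = (exp((r-q)*dt) - d) / (u - d) = 0.455304
Discount per step: exp(-r*dt) = 0.986098
Stock lattice S(k, i) with i counting down-moves:
  k=0: S(0,0) = 93.2100
  k=1: S(1,0) = 123.3289; S(1,1) = 70.4466
  k=2: S(2,0) = 163.1802; S(2,1) = 93.2100; S(2,2) = 53.2424
Terminal payoffs V(N, i) = max(K - S_T, 0):
  V(2,0) = 0.000000; V(2,1) = 1.980000; V(2,2) = 41.947603
Backward induction: V(k, i) = exp(-r*dt) * [p * V(k+1, i) + (1-p) * V(k+1, i+1)]; then take max(V_cont, immediate exercise) for American.
  V(1,0) = exp(-r*dt) * [p*0.000000 + (1-p)*1.980000] = 1.063505; exercise = 0.000000; V(1,0) = max -> 1.063505
  V(1,1) = exp(-r*dt) * [p*1.980000 + (1-p)*41.947603] = 23.420023; exercise = 24.743397; V(1,1) = max -> 24.743397
  V(0,0) = exp(-r*dt) * [p*1.063505 + (1-p)*24.743397] = 13.767753; exercise = 1.980000; V(0,0) = max -> 13.767753


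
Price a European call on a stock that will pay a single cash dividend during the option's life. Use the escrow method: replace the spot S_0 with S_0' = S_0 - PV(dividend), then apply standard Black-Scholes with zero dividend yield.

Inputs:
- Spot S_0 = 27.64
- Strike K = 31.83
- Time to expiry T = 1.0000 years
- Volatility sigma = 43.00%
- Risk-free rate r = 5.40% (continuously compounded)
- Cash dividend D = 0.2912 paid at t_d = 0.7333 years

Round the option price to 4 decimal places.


PV(D) = D * exp(-r * t_d) = 0.2912 * 0.96117556 = 0.27989432
S_0' = S_0 - PV(D) = 27.6400 - 0.27989432 = 27.36010568
d1 = (ln(S_0'/K) + (r + sigma^2/2)*T) / (sigma*sqrt(T)) = -0.01133322
d2 = d1 - sigma*sqrt(T) = -0.44133322
exp(-rT) = 0.94743211
N(d1) = 0.49547879; N(d2) = 0.32948589
C = S_0' * N(d1) - K * exp(-rT) * N(d2) = 27.36010568 * 0.49547879 - 31.8300 * 0.94743211 * 0.32948589 = 3.6201

Answer: Price = 3.6201


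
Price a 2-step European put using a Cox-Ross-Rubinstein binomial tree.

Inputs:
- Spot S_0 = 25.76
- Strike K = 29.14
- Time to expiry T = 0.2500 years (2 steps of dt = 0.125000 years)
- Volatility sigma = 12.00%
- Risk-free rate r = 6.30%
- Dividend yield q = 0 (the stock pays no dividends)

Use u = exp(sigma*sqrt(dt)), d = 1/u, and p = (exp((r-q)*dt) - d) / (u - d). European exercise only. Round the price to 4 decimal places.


Answer: Price = V(0,0) = 2.9246

Derivation:
dt = T/N = 0.125000
u = exp(sigma*sqrt(dt)) = 1.043339; d = 1/u = 0.958461
p = (exp((r-q)*dt) - d) / (u - d) = 0.582541
Discount per step: exp(-r*dt) = 0.992156
Stock lattice S(k, i) with i counting down-moves:
  k=0: S(0,0) = 25.7600
  k=1: S(1,0) = 26.8764; S(1,1) = 24.6900
  k=2: S(2,0) = 28.0412; S(2,1) = 25.7600; S(2,2) = 23.6644
Terminal payoffs V(N, i) = max(K - S_T, 0):
  V(2,0) = 1.098776; V(2,1) = 3.380000; V(2,2) = 5.475641
Backward induction: V(k, i) = exp(-r*dt) * [p * V(k+1, i) + (1-p) * V(k+1, i+1)].
  V(1,0) = exp(-r*dt) * [p*1.098776 + (1-p)*3.380000] = 2.035004
  V(1,1) = exp(-r*dt) * [p*3.380000 + (1-p)*5.475641] = 4.221468
  V(0,0) = exp(-r*dt) * [p*2.035004 + (1-p)*4.221468] = 2.924640


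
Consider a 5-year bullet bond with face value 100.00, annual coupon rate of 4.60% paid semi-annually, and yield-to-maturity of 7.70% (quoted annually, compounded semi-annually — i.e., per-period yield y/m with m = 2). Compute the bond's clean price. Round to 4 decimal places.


Coupon per period c = face * coupon_rate / m = 2.300000
Periods per year m = 2; per-period yield y/m = 0.038500
Number of cashflows N = 10
Cashflows (t years, CF_t, discount factor 1/(1+y/m)^(m*t), PV):
  t = 0.5000: CF_t = 2.300000, DF = 0.962927, PV = 2.214733
  t = 1.0000: CF_t = 2.300000, DF = 0.927229, PV = 2.132627
  t = 1.5000: CF_t = 2.300000, DF = 0.892854, PV = 2.053564
  t = 2.0000: CF_t = 2.300000, DF = 0.859754, PV = 1.977433
  t = 2.5000: CF_t = 2.300000, DF = 0.827880, PV = 1.904124
  t = 3.0000: CF_t = 2.300000, DF = 0.797188, PV = 1.833533
  t = 3.5000: CF_t = 2.300000, DF = 0.767635, PV = 1.765559
  t = 4.0000: CF_t = 2.300000, DF = 0.739176, PV = 1.700105
  t = 4.5000: CF_t = 2.300000, DF = 0.711773, PV = 1.637078
  t = 5.0000: CF_t = 102.300000, DF = 0.685386, PV = 70.114949
Price P = sum_t PV_t = 87.333707

Answer: Price = 87.3337


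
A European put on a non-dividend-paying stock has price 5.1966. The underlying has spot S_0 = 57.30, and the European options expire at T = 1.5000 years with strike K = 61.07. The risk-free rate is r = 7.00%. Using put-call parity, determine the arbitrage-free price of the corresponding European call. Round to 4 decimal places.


Answer: Call price = 7.5138

Derivation:
Put-call parity: C - P = S_0 * exp(-qT) - K * exp(-rT).
S_0 * exp(-qT) = 57.3000 * 1.00000000 = 57.30000000
K * exp(-rT) = 61.0700 * 0.90032452 = 54.98281859
C = P + S*exp(-qT) - K*exp(-rT)
C = 5.1966 + 57.30000000 - 54.98281859 = 7.5138


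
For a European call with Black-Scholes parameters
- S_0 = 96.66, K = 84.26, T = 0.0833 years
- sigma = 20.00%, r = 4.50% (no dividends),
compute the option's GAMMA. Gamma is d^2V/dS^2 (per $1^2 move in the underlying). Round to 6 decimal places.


d1 = 2.4722506844; d2 = 2.4145272056
phi(d1) = 0.0187802357; exp(-qT) = 1.0000000000; exp(-rT) = 0.9962585169
Gamma = exp(-qT) * phi(d1) / (S * sigma * sqrt(T)) = 1.0000000000 * 0.0187802357 / (96.6600 * 0.2000 * 0.2886173938) = 0.003366

Answer: Gamma = 0.003366


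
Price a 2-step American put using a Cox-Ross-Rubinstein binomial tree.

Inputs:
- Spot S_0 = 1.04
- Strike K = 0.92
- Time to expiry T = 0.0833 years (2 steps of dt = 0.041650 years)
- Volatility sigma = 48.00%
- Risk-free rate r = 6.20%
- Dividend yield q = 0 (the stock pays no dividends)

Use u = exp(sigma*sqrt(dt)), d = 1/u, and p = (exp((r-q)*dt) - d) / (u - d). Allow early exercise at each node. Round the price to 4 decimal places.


dt = T/N = 0.041650
u = exp(sigma*sqrt(dt)) = 1.102919; d = 1/u = 0.906685
p = (exp((r-q)*dt) - d) / (u - d) = 0.488706
Discount per step: exp(-r*dt) = 0.997421
Stock lattice S(k, i) with i counting down-moves:
  k=0: S(0,0) = 1.0400
  k=1: S(1,0) = 1.1470; S(1,1) = 0.9430
  k=2: S(2,0) = 1.2651; S(2,1) = 1.0400; S(2,2) = 0.8550
Terminal payoffs V(N, i) = max(K - S_T, 0):
  V(2,0) = 0.000000; V(2,1) = 0.000000; V(2,2) = 0.065039
Backward induction: V(k, i) = exp(-r*dt) * [p * V(k+1, i) + (1-p) * V(k+1, i+1)]; then take max(V_cont, immediate exercise) for American.
  V(1,0) = exp(-r*dt) * [p*0.000000 + (1-p)*0.000000] = 0.000000; exercise = 0.000000; V(1,0) = max -> 0.000000
  V(1,1) = exp(-r*dt) * [p*0.000000 + (1-p)*0.065039] = 0.033168; exercise = 0.000000; V(1,1) = max -> 0.033168
  V(0,0) = exp(-r*dt) * [p*0.000000 + (1-p)*0.033168] = 0.016915; exercise = 0.000000; V(0,0) = max -> 0.016915

Answer: Price = V(0,0) = 0.0169


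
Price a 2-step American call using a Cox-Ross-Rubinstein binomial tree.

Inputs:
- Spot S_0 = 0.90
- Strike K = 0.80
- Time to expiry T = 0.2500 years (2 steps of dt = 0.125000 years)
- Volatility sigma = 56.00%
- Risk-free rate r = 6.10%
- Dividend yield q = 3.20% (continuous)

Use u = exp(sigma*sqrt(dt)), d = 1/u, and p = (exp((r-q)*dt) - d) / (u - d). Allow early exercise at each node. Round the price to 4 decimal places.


dt = T/N = 0.125000
u = exp(sigma*sqrt(dt)) = 1.218950; d = 1/u = 0.820378
p = (exp((r-q)*dt) - d) / (u - d) = 0.459775
Discount per step: exp(-r*dt) = 0.992404
Stock lattice S(k, i) with i counting down-moves:
  k=0: S(0,0) = 0.9000
  k=1: S(1,0) = 1.0971; S(1,1) = 0.7383
  k=2: S(2,0) = 1.3373; S(2,1) = 0.9000; S(2,2) = 0.6057
Terminal payoffs V(N, i) = max(S_T - K, 0):
  V(2,0) = 0.537255; V(2,1) = 0.100000; V(2,2) = 0.000000
Backward induction: V(k, i) = exp(-r*dt) * [p * V(k+1, i) + (1-p) * V(k+1, i+1)]; then take max(V_cont, immediate exercise) for American.
  V(1,0) = exp(-r*dt) * [p*0.537255 + (1-p)*0.100000] = 0.298752; exercise = 0.297055; V(1,0) = max -> 0.298752
  V(1,1) = exp(-r*dt) * [p*0.100000 + (1-p)*0.000000] = 0.045628; exercise = 0.000000; V(1,1) = max -> 0.045628
  V(0,0) = exp(-r*dt) * [p*0.298752 + (1-p)*0.045628] = 0.160778; exercise = 0.100000; V(0,0) = max -> 0.160778

Answer: Price = V(0,0) = 0.1608


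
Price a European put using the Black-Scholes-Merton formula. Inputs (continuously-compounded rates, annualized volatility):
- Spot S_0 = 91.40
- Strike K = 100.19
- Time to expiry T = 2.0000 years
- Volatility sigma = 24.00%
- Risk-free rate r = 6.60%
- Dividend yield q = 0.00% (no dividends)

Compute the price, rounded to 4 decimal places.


Answer: Price = 10.3584

Derivation:
d1 = (ln(S/K) + (r - q + 0.5*sigma^2) * T) / (sigma * sqrt(T)) = 0.28807853
d2 = d1 - sigma * sqrt(T) = -0.05133273
exp(-rT) = 0.87634100; exp(-qT) = 1.00000000
P = K * exp(-rT) * N(-d2) - S_0 * exp(-qT) * N(-d1)
N(-d1) = 0.38664331; N(-d2) = 0.52046980
P = 100.1900 * 0.87634100 * 0.52046980 - 91.4000 * 1.00000000 * 0.38664331 = 10.3584


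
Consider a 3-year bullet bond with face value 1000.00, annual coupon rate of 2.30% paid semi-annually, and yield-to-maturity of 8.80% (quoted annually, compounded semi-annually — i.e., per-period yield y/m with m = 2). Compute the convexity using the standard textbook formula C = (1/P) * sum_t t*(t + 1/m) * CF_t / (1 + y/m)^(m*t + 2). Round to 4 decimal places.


Answer: Convexity = 9.2343

Derivation:
Coupon per period c = face * coupon_rate / m = 11.500000
Periods per year m = 2; per-period yield y/m = 0.044000
Number of cashflows N = 6
Cashflows (t years, CF_t, discount factor 1/(1+y/m)^(m*t), PV):
  t = 0.5000: CF_t = 11.500000, DF = 0.957854, PV = 11.015326
  t = 1.0000: CF_t = 11.500000, DF = 0.917485, PV = 10.551078
  t = 1.5000: CF_t = 11.500000, DF = 0.878817, PV = 10.106397
  t = 2.0000: CF_t = 11.500000, DF = 0.841779, PV = 9.680457
  t = 2.5000: CF_t = 11.500000, DF = 0.806302, PV = 9.272468
  t = 3.0000: CF_t = 1011.500000, DF = 0.772320, PV = 781.201188
Price P = sum_t PV_t = 831.826914
Convexity numerator sum_t t*(t + 1/m) * CF_t / (1+y/m)^(m*t + 2):
  t = 0.5000: term = 5.053198
  t = 1.0000: term = 14.520685
  t = 1.5000: term = 27.817404
  t = 2.0000: term = 44.408372
  t = 2.5000: term = 63.805132
  t = 3.0000: term = 7525.774426
Convexity = (1/P) * sum = 7681.379218 / 831.826914 = 9.234348


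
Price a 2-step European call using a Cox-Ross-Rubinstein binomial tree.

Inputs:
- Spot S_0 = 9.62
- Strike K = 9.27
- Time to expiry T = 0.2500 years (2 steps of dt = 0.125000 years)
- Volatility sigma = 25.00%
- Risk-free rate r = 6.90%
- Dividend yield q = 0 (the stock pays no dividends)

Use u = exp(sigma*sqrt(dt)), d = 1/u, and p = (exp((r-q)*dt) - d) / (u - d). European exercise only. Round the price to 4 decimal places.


Answer: Price = V(0,0) = 0.7745

Derivation:
dt = T/N = 0.125000
u = exp(sigma*sqrt(dt)) = 1.092412; d = 1/u = 0.915405
p = (exp((r-q)*dt) - d) / (u - d) = 0.526855
Discount per step: exp(-r*dt) = 0.991412
Stock lattice S(k, i) with i counting down-moves:
  k=0: S(0,0) = 9.6200
  k=1: S(1,0) = 10.5090; S(1,1) = 8.8062
  k=2: S(2,0) = 11.4802; S(2,1) = 9.6200; S(2,2) = 8.0612
Terminal payoffs V(N, i) = max(S_T - K, 0):
  V(2,0) = 2.210167; V(2,1) = 0.350000; V(2,2) = 0.000000
Backward induction: V(k, i) = exp(-r*dt) * [p * V(k+1, i) + (1-p) * V(k+1, i+1)].
  V(1,0) = exp(-r*dt) * [p*2.210167 + (1-p)*0.350000] = 1.318616
  V(1,1) = exp(-r*dt) * [p*0.350000 + (1-p)*0.000000] = 0.182816
  V(0,0) = exp(-r*dt) * [p*1.318616 + (1-p)*0.182816] = 0.774509


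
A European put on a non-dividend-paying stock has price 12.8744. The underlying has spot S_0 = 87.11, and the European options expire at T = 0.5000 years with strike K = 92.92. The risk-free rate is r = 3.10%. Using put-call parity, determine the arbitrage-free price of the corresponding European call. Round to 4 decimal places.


Answer: Call price = 8.4936

Derivation:
Put-call parity: C - P = S_0 * exp(-qT) - K * exp(-rT).
S_0 * exp(-qT) = 87.1100 * 1.00000000 = 87.11000000
K * exp(-rT) = 92.9200 * 0.98461951 = 91.49084457
C = P + S*exp(-qT) - K*exp(-rT)
C = 12.8744 + 87.11000000 - 91.49084457 = 8.4936


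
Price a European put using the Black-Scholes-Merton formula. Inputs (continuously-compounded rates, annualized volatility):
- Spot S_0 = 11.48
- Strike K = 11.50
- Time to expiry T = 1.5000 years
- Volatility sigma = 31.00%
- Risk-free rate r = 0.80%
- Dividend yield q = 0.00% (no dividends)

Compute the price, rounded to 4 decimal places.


Answer: Price = 1.6617

Derivation:
d1 = (ln(S/K) + (r - q + 0.5*sigma^2) * T) / (sigma * sqrt(T)) = 0.21685716
d2 = d1 - sigma * sqrt(T) = -0.16281375
exp(-rT) = 0.98807171; exp(-qT) = 1.00000000
P = K * exp(-rT) * N(-d2) - S_0 * exp(-qT) * N(-d1)
N(-d1) = 0.41415983; N(-d2) = 0.56466746
P = 11.5000 * 0.98807171 * 0.56466746 - 11.4800 * 1.00000000 * 0.41415983 = 1.6617


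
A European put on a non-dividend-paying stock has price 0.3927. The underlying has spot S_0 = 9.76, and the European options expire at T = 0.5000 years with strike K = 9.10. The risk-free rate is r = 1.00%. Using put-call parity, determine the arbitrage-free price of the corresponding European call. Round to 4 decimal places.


Answer: Call price = 1.0981

Derivation:
Put-call parity: C - P = S_0 * exp(-qT) - K * exp(-rT).
S_0 * exp(-qT) = 9.7600 * 1.00000000 = 9.76000000
K * exp(-rT) = 9.1000 * 0.99501248 = 9.05461356
C = P + S*exp(-qT) - K*exp(-rT)
C = 0.3927 + 9.76000000 - 9.05461356 = 1.0981


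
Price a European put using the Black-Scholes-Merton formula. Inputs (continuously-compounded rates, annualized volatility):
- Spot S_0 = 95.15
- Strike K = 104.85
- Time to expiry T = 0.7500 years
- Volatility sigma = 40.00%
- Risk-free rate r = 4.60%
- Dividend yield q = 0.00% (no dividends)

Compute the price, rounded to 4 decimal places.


d1 = (ln(S/K) + (r - q + 0.5*sigma^2) * T) / (sigma * sqrt(T)) = -0.00743674
d2 = d1 - sigma * sqrt(T) = -0.35384691
exp(-rT) = 0.96608834; exp(-qT) = 1.00000000
P = K * exp(-rT) * N(-d2) - S_0 * exp(-qT) * N(-d1)
N(-d1) = 0.50296680; N(-d2) = 0.63827319
P = 104.8500 * 0.96608834 * 0.63827319 - 95.1500 * 1.00000000 * 0.50296680 = 16.7962

Answer: Price = 16.7962


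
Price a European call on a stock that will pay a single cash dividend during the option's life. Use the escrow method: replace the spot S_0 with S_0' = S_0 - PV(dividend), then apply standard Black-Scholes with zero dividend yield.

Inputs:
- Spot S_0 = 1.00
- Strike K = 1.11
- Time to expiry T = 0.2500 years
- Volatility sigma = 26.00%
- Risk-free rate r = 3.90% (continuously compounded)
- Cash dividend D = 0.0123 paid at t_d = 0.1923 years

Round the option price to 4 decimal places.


Answer: Price = 0.0156

Derivation:
PV(D) = D * exp(-r * t_d) = 0.0123 * 0.99252835 = 0.01220810
S_0' = S_0 - PV(D) = 1.0000 - 0.01220810 = 0.98779190
d1 = (ln(S_0'/K) + (r + sigma^2/2)*T) / (sigma*sqrt(T)) = -0.75725573
d2 = d1 - sigma*sqrt(T) = -0.88725573
exp(-rT) = 0.99029738
N(d1) = 0.22444833; N(d2) = 0.18747062
C = S_0' * N(d1) - K * exp(-rT) * N(d2) = 0.98779190 * 0.22444833 - 1.1100 * 0.99029738 * 0.18747062 = 0.0156


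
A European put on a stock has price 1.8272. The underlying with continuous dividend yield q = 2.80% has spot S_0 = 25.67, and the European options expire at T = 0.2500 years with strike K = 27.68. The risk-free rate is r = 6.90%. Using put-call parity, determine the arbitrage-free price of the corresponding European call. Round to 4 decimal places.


Put-call parity: C - P = S_0 * exp(-qT) - K * exp(-rT).
S_0 * exp(-qT) = 25.6700 * 0.99302444 = 25.49093745
K * exp(-rT) = 27.6800 * 0.98289793 = 27.20661469
C = P + S*exp(-qT) - K*exp(-rT)
C = 1.8272 + 25.49093745 - 27.20661469 = 0.1115

Answer: Call price = 0.1115


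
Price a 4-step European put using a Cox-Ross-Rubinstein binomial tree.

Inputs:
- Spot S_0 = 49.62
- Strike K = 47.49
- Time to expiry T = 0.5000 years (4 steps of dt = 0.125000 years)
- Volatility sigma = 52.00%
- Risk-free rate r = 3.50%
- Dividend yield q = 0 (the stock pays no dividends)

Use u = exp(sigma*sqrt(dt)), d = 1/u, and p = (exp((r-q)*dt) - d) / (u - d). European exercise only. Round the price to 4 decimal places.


Answer: Price = V(0,0) = 5.5575

Derivation:
dt = T/N = 0.125000
u = exp(sigma*sqrt(dt)) = 1.201833; d = 1/u = 0.832062
p = (exp((r-q)*dt) - d) / (u - d) = 0.466025
Discount per step: exp(-r*dt) = 0.995635
Stock lattice S(k, i) with i counting down-moves:
  k=0: S(0,0) = 49.6200
  k=1: S(1,0) = 59.6349; S(1,1) = 41.2869
  k=2: S(2,0) = 71.6712; S(2,1) = 49.6200; S(2,2) = 34.3533
  k=3: S(3,0) = 86.1368; S(3,1) = 59.6349; S(3,2) = 41.2869; S(3,3) = 28.5841
  k=4: S(4,0) = 103.5221; S(4,1) = 71.6712; S(4,2) = 49.6200; S(4,3) = 34.3533; S(4,4) = 23.7838
Terminal payoffs V(N, i) = max(K - S_T, 0):
  V(4,0) = 0.000000; V(4,1) = 0.000000; V(4,2) = 0.000000; V(4,3) = 13.136687; V(4,4) = 23.706242
Backward induction: V(k, i) = exp(-r*dt) * [p * V(k+1, i) + (1-p) * V(k+1, i+1)].
  V(3,0) = exp(-r*dt) * [p*0.000000 + (1-p)*0.000000] = 0.000000
  V(3,1) = exp(-r*dt) * [p*0.000000 + (1-p)*0.000000] = 0.000000
  V(3,2) = exp(-r*dt) * [p*0.000000 + (1-p)*13.136687] = 6.984045
  V(3,3) = exp(-r*dt) * [p*13.136687 + (1-p)*23.706242] = 18.698583
  V(2,0) = exp(-r*dt) * [p*0.000000 + (1-p)*0.000000] = 0.000000
  V(2,1) = exp(-r*dt) * [p*0.000000 + (1-p)*6.984045] = 3.713028
  V(2,2) = exp(-r*dt) * [p*6.984045 + (1-p)*18.698583] = 13.181524
  V(1,0) = exp(-r*dt) * [p*0.000000 + (1-p)*3.713028] = 1.974010
  V(1,1) = exp(-r*dt) * [p*3.713028 + (1-p)*13.181524] = 8.730691
  V(0,0) = exp(-r*dt) * [p*1.974010 + (1-p)*8.730691] = 5.557543


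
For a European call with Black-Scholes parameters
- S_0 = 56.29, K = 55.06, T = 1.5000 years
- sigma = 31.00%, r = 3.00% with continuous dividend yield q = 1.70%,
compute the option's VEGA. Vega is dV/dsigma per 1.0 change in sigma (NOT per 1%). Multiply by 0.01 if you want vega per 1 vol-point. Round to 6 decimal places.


d1 = 0.2993866444; d2 = -0.0802842657
phi(d1) = 0.3814579281; exp(-qT) = 0.9748223790; exp(-rT) = 0.9559974818
Vega = S * exp(-qT) * phi(d1) * sqrt(T) = 56.2900 * 0.9748223790 * 0.3814579281 * 1.2247448714 = 25.635926

Answer: Vega = 25.635926


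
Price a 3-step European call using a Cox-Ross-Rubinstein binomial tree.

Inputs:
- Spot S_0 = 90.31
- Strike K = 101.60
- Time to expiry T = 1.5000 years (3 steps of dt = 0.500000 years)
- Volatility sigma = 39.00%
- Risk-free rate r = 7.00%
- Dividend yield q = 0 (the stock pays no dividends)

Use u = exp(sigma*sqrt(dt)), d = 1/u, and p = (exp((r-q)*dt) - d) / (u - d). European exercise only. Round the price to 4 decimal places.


dt = T/N = 0.500000
u = exp(sigma*sqrt(dt)) = 1.317547; d = 1/u = 0.758986
p = (exp((r-q)*dt) - d) / (u - d) = 0.495261
Discount per step: exp(-r*dt) = 0.965605
Stock lattice S(k, i) with i counting down-moves:
  k=0: S(0,0) = 90.3100
  k=1: S(1,0) = 118.9877; S(1,1) = 68.5440
  k=2: S(2,0) = 156.7718; S(2,1) = 90.3100; S(2,2) = 52.0240
  k=3: S(3,0) = 206.5543; S(3,1) = 118.9877; S(3,2) = 68.5440; S(3,3) = 39.4855
Terminal payoffs V(N, i) = max(S_T - K, 0):
  V(3,0) = 104.954258; V(3,1) = 17.387666; V(3,2) = 0.000000; V(3,3) = 0.000000
Backward induction: V(k, i) = exp(-r*dt) * [p * V(k+1, i) + (1-p) * V(k+1, i+1)].
  V(2,0) = exp(-r*dt) * [p*104.954258 + (1-p)*17.387666] = 58.666327
  V(2,1) = exp(-r*dt) * [p*17.387666 + (1-p)*0.000000] = 8.315250
  V(2,2) = exp(-r*dt) * [p*0.000000 + (1-p)*0.000000] = 0.000000
  V(1,0) = exp(-r*dt) * [p*58.666327 + (1-p)*8.315250] = 32.108492
  V(1,1) = exp(-r*dt) * [p*8.315250 + (1-p)*0.000000] = 3.976577
  V(0,0) = exp(-r*dt) * [p*32.108492 + (1-p)*3.976577] = 17.293244

Answer: Price = V(0,0) = 17.2932


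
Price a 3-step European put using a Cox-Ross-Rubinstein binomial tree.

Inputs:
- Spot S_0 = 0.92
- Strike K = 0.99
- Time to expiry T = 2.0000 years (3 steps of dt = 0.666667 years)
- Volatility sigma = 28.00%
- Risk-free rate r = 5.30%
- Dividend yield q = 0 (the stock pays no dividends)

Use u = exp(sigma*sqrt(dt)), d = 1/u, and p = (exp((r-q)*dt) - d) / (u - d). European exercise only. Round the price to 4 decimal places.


dt = T/N = 0.666667
u = exp(sigma*sqrt(dt)) = 1.256863; d = 1/u = 0.795632
p = (exp((r-q)*dt) - d) / (u - d) = 0.521069
Discount per step: exp(-r*dt) = 0.965284
Stock lattice S(k, i) with i counting down-moves:
  k=0: S(0,0) = 0.9200
  k=1: S(1,0) = 1.1563; S(1,1) = 0.7320
  k=2: S(2,0) = 1.4533; S(2,1) = 0.9200; S(2,2) = 0.5824
  k=3: S(3,0) = 1.8266; S(3,1) = 1.1563; S(3,2) = 0.7320; S(3,3) = 0.4634
Terminal payoffs V(N, i) = max(K - S_T, 0):
  V(3,0) = 0.000000; V(3,1) = 0.000000; V(3,2) = 0.258019; V(3,3) = 0.526634
Backward induction: V(k, i) = exp(-r*dt) * [p * V(k+1, i) + (1-p) * V(k+1, i+1)].
  V(2,0) = exp(-r*dt) * [p*0.000000 + (1-p)*0.000000] = 0.000000
  V(2,1) = exp(-r*dt) * [p*0.000000 + (1-p)*0.258019] = 0.119283
  V(2,2) = exp(-r*dt) * [p*0.258019 + (1-p)*0.526634] = 0.373244
  V(1,0) = exp(-r*dt) * [p*0.000000 + (1-p)*0.119283] = 0.055145
  V(1,1) = exp(-r*dt) * [p*0.119283 + (1-p)*0.373244] = 0.232549
  V(0,0) = exp(-r*dt) * [p*0.055145 + (1-p)*0.232549] = 0.135245

Answer: Price = V(0,0) = 0.1352


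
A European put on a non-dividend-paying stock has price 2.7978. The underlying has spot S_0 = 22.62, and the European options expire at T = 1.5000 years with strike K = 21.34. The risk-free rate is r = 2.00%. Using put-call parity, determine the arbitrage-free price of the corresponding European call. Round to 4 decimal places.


Answer: Call price = 4.7085

Derivation:
Put-call parity: C - P = S_0 * exp(-qT) - K * exp(-rT).
S_0 * exp(-qT) = 22.6200 * 1.00000000 = 22.62000000
K * exp(-rT) = 21.3400 * 0.97044553 = 20.70930769
C = P + S*exp(-qT) - K*exp(-rT)
C = 2.7978 + 22.62000000 - 20.70930769 = 4.7085


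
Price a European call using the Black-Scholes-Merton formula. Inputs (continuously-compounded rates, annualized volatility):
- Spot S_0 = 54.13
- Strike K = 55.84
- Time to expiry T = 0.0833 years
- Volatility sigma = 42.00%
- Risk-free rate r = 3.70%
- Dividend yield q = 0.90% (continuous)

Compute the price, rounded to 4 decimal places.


Answer: Price = 1.9372

Derivation:
d1 = (ln(S/K) + (r - q + 0.5*sigma^2) * T) / (sigma * sqrt(T)) = -0.17672464
d2 = d1 - sigma * sqrt(T) = -0.29794394
exp(-rT) = 0.99692264; exp(-qT) = 0.99925058
C = S_0 * exp(-qT) * N(d1) - K * exp(-rT) * N(d2)
N(d1) = 0.42986234; N(d2) = 0.38287297
C = 54.1300 * 0.99925058 * 0.42986234 - 55.8400 * 0.99692264 * 0.38287297 = 1.9372


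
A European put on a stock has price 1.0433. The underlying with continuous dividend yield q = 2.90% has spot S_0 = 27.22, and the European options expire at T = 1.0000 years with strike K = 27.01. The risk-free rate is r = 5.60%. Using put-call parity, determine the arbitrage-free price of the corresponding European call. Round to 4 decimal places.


Answer: Call price = 1.9462

Derivation:
Put-call parity: C - P = S_0 * exp(-qT) - K * exp(-rT).
S_0 * exp(-qT) = 27.2200 * 0.97141646 = 26.44195616
K * exp(-rT) = 27.0100 * 0.94553914 = 25.53901206
C = P + S*exp(-qT) - K*exp(-rT)
C = 1.0433 + 26.44195616 - 25.53901206 = 1.9462


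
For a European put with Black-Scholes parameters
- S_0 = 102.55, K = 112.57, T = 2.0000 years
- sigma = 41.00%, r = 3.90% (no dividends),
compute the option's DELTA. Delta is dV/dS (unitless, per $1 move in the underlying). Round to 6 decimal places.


Answer: Delta = -0.396022

Derivation:
d1 = 0.2636563774; d2 = -0.3161711831
phi(d1) = 0.3853143147; exp(-qT) = 1.0000000000; exp(-rT) = 0.9249644265
N(-d1) = 0.3960223561
Delta = -exp(-qT) * N(-d1) = -1.0000000000 * 0.3960223561 = -0.396022


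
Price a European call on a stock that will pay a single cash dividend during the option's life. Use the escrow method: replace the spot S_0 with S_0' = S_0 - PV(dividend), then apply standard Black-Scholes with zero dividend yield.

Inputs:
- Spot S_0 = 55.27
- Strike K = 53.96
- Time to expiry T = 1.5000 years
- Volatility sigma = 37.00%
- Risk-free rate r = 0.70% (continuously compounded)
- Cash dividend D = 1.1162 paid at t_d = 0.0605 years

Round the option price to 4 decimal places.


Answer: Price = 10.0226

Derivation:
PV(D) = D * exp(-r * t_d) = 1.1162 * 0.99957659 = 1.11572739
S_0' = S_0 - PV(D) = 55.2700 - 1.11572739 = 54.15427261
d1 = (ln(S_0'/K) + (r + sigma^2/2)*T) / (sigma*sqrt(T)) = 0.25767935
d2 = d1 - sigma*sqrt(T) = -0.19547625
exp(-rT) = 0.98955493
N(d1) = 0.60167281; N(d2) = 0.42251006
C = S_0' * N(d1) - K * exp(-rT) * N(d2) = 54.15427261 * 0.60167281 - 53.9600 * 0.98955493 * 0.42251006 = 10.0226


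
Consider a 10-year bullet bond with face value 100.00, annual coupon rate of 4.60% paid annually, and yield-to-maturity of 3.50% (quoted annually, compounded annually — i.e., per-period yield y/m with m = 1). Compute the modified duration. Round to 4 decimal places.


Answer: Modified duration = 8.0420

Derivation:
Coupon per period c = face * coupon_rate / m = 4.600000
Periods per year m = 1; per-period yield y/m = 0.035000
Number of cashflows N = 10
Cashflows (t years, CF_t, discount factor 1/(1+y/m)^(m*t), PV):
  t = 1.0000: CF_t = 4.600000, DF = 0.966184, PV = 4.444444
  t = 2.0000: CF_t = 4.600000, DF = 0.933511, PV = 4.294149
  t = 3.0000: CF_t = 4.600000, DF = 0.901943, PV = 4.148936
  t = 4.0000: CF_t = 4.600000, DF = 0.871442, PV = 4.008634
  t = 5.0000: CF_t = 4.600000, DF = 0.841973, PV = 3.873077
  t = 6.0000: CF_t = 4.600000, DF = 0.813501, PV = 3.742103
  t = 7.0000: CF_t = 4.600000, DF = 0.785991, PV = 3.615558
  t = 8.0000: CF_t = 4.600000, DF = 0.759412, PV = 3.493293
  t = 9.0000: CF_t = 4.600000, DF = 0.733731, PV = 3.375162
  t = 10.0000: CF_t = 104.600000, DF = 0.708919, PV = 74.152908
Price P = sum_t PV_t = 109.148266
First compute Macaulay numerator sum_t t * PV_t:
  t * PV_t at t = 1.0000: 4.444444
  t * PV_t at t = 2.0000: 8.588298
  t * PV_t at t = 3.0000: 12.446809
  t * PV_t at t = 4.0000: 16.034537
  t * PV_t at t = 5.0000: 19.365383
  t * PV_t at t = 6.0000: 22.452618
  t * PV_t at t = 7.0000: 25.308909
  t * PV_t at t = 8.0000: 27.946345
  t * PV_t at t = 9.0000: 30.376462
  t * PV_t at t = 10.0000: 741.529079
Macaulay duration D = 908.492885 / 109.148266 = 8.323475
Modified duration = D / (1 + y/m) = 8.323475 / (1 + 0.035000) = 8.042005


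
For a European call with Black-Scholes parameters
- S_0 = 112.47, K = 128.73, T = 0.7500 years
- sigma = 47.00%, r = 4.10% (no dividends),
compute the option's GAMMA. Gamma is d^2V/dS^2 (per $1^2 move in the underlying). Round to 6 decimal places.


Answer: Gamma = 0.008702

Derivation:
d1 = -0.0526817828; d2 = -0.4597137226
phi(d1) = 0.3983890581; exp(-qT) = 1.0000000000; exp(-rT) = 0.9697179723
Gamma = exp(-qT) * phi(d1) / (S * sigma * sqrt(T)) = 1.0000000000 * 0.3983890581 / (112.4700 * 0.4700 * 0.8660254038) = 0.008702


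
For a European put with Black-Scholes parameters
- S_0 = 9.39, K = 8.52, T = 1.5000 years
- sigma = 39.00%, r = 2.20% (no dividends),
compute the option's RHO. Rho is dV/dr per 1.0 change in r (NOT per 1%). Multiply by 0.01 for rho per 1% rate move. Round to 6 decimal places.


d1 = 0.5114701072; d2 = 0.0338196074
phi(d1) = 0.3500289658; exp(-qT) = 1.0000000000; exp(-rT) = 0.9675385596
N(-d2) = 0.4865105002
Rho = -K*T*exp(-rT)*N(-d2) = -8.5200 * 1.5000 * 0.9675385596 * 0.4865105002 = -6.015772

Answer: Rho = -6.015772


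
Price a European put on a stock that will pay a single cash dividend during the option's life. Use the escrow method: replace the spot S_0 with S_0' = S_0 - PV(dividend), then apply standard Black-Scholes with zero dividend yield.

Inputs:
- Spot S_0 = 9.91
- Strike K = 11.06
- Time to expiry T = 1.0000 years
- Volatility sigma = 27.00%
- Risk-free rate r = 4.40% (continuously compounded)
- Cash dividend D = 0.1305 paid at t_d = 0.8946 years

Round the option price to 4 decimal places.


Answer: Price = 1.5390

Derivation:
PV(D) = D * exp(-r * t_d) = 0.1305 * 0.96140223 = 0.12546299
S_0' = S_0 - PV(D) = 9.9100 - 0.12546299 = 9.78453701
d1 = (ln(S_0'/K) + (r + sigma^2/2)*T) / (sigma*sqrt(T)) = -0.15585820
d2 = d1 - sigma*sqrt(T) = -0.42585820
exp(-rT) = 0.95695396
N(-d1) = 0.56192760; N(-d2) = 0.66489441
P = K * exp(-rT) * N(-d2) - S_0' * N(-d1) = 11.0600 * 0.95695396 * 0.66489441 - 9.78453701 * 0.56192760 = 1.5390


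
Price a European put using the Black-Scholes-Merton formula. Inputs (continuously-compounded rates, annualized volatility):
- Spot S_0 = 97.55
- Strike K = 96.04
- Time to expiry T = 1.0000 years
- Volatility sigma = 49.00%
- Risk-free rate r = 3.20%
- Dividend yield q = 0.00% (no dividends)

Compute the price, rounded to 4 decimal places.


Answer: Price = 16.2592

Derivation:
d1 = (ln(S/K) + (r - q + 0.5*sigma^2) * T) / (sigma * sqrt(T)) = 0.34214346
d2 = d1 - sigma * sqrt(T) = -0.14785654
exp(-rT) = 0.96850658; exp(-qT) = 1.00000000
P = K * exp(-rT) * N(-d2) - S_0 * exp(-qT) * N(-d1)
N(-d1) = 0.36612147; N(-d2) = 0.55877201
P = 96.0400 * 0.96850658 * 0.55877201 - 97.5500 * 1.00000000 * 0.36612147 = 16.2592


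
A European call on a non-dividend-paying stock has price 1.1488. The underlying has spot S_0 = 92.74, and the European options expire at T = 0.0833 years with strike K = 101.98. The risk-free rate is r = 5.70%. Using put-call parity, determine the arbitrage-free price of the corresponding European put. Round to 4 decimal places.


Put-call parity: C - P = S_0 * exp(-qT) - K * exp(-rT).
S_0 * exp(-qT) = 92.7400 * 1.00000000 = 92.74000000
K * exp(-rT) = 101.9800 * 0.99526315 = 101.49693649
P = C - S*exp(-qT) + K*exp(-rT)
P = 1.1488 - 92.74000000 + 101.49693649 = 9.9057

Answer: Put price = 9.9057


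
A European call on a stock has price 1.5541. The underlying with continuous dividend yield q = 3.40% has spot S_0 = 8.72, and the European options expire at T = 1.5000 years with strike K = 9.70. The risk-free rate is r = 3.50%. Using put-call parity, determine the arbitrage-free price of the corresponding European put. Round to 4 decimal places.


Put-call parity: C - P = S_0 * exp(-qT) - K * exp(-rT).
S_0 * exp(-qT) = 8.7200 * 0.95027867 = 8.28643001
K * exp(-rT) = 9.7000 * 0.94885432 = 9.20388691
P = C - S*exp(-qT) + K*exp(-rT)
P = 1.5541 - 8.28643001 + 9.20388691 = 2.4716

Answer: Put price = 2.4716


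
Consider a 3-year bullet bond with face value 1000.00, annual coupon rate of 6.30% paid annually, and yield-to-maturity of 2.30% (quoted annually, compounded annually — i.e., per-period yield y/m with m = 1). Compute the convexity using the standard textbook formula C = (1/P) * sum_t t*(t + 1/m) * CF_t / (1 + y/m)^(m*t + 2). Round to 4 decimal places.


Answer: Convexity = 10.6289

Derivation:
Coupon per period c = face * coupon_rate / m = 63.000000
Periods per year m = 1; per-period yield y/m = 0.023000
Number of cashflows N = 3
Cashflows (t years, CF_t, discount factor 1/(1+y/m)^(m*t), PV):
  t = 1.0000: CF_t = 63.000000, DF = 0.977517, PV = 61.583578
  t = 2.0000: CF_t = 63.000000, DF = 0.955540, PV = 60.199001
  t = 3.0000: CF_t = 1063.000000, DF = 0.934056, PV = 992.901949
Price P = sum_t PV_t = 1114.684528
Convexity numerator sum_t t*(t + 1/m) * CF_t / (1+y/m)^(m*t + 2):
  t = 1.0000: term = 117.691106
  t = 2.0000: term = 345.135208
  t = 3.0000: term = 11385.086695
Convexity = (1/P) * sum = 11847.913009 / 1114.684528 = 10.628938


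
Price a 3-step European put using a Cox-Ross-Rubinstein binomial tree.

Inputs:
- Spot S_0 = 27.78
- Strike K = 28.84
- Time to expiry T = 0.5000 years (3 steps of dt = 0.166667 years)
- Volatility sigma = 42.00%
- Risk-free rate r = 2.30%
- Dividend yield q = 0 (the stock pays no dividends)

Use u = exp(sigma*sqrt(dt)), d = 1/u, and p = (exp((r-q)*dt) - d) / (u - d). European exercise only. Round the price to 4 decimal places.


dt = T/N = 0.166667
u = exp(sigma*sqrt(dt)) = 1.187042; d = 1/u = 0.842430
p = (exp((r-q)*dt) - d) / (u - d) = 0.468384
Discount per step: exp(-r*dt) = 0.996174
Stock lattice S(k, i) with i counting down-moves:
  k=0: S(0,0) = 27.7800
  k=1: S(1,0) = 32.9760; S(1,1) = 23.4027
  k=2: S(2,0) = 39.1439; S(2,1) = 27.7800; S(2,2) = 19.7152
  k=3: S(3,0) = 46.4655; S(3,1) = 32.9760; S(3,2) = 23.4027; S(3,3) = 16.6086
Terminal payoffs V(N, i) = max(K - S_T, 0):
  V(3,0) = 0.000000; V(3,1) = 0.000000; V(3,2) = 5.437285; V(3,3) = 12.231353
Backward induction: V(k, i) = exp(-r*dt) * [p * V(k+1, i) + (1-p) * V(k+1, i+1)].
  V(2,0) = exp(-r*dt) * [p*0.000000 + (1-p)*0.000000] = 0.000000
  V(2,1) = exp(-r*dt) * [p*0.000000 + (1-p)*5.437285] = 2.879490
  V(2,2) = exp(-r*dt) * [p*5.437285 + (1-p)*12.231353] = 9.014500
  V(1,0) = exp(-r*dt) * [p*0.000000 + (1-p)*2.879490] = 1.524927
  V(1,1) = exp(-r*dt) * [p*2.879490 + (1-p)*9.014500] = 6.117467
  V(0,0) = exp(-r*dt) * [p*1.524927 + (1-p)*6.117467] = 3.951221

Answer: Price = V(0,0) = 3.9512
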